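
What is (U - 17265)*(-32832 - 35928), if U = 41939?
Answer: -1696584240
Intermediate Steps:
(U - 17265)*(-32832 - 35928) = (41939 - 17265)*(-32832 - 35928) = 24674*(-68760) = -1696584240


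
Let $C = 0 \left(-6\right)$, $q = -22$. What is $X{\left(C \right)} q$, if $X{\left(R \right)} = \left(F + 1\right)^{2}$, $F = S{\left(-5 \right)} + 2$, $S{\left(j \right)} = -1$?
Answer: $-88$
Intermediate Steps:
$C = 0$
$F = 1$ ($F = -1 + 2 = 1$)
$X{\left(R \right)} = 4$ ($X{\left(R \right)} = \left(1 + 1\right)^{2} = 2^{2} = 4$)
$X{\left(C \right)} q = 4 \left(-22\right) = -88$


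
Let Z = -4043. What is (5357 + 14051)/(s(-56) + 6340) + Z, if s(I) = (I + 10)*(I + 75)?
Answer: -11039815/2733 ≈ -4039.4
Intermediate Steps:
s(I) = (10 + I)*(75 + I)
(5357 + 14051)/(s(-56) + 6340) + Z = (5357 + 14051)/((750 + (-56)² + 85*(-56)) + 6340) - 4043 = 19408/((750 + 3136 - 4760) + 6340) - 4043 = 19408/(-874 + 6340) - 4043 = 19408/5466 - 4043 = 19408*(1/5466) - 4043 = 9704/2733 - 4043 = -11039815/2733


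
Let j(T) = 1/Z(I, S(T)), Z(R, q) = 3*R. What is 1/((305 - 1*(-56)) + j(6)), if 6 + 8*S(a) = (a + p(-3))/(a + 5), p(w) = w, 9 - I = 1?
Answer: 24/8665 ≈ 0.0027698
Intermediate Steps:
I = 8 (I = 9 - 1*1 = 9 - 1 = 8)
S(a) = -¾ + (-3 + a)/(8*(5 + a)) (S(a) = -¾ + ((a - 3)/(a + 5))/8 = -¾ + ((-3 + a)/(5 + a))/8 = -¾ + (-3 + a)/(8*(5 + a)))
j(T) = 1/24 (j(T) = 1/(3*8) = 1/24)
1/((305 - 1*(-56)) + j(6)) = 1/((305 - 1*(-56)) + 1/24) = 1/((305 + 56) + 1/24) = 1/(361 + 1/24) = 1/(8665/24) = 24/8665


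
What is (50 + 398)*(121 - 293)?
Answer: -77056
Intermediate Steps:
(50 + 398)*(121 - 293) = 448*(-172) = -77056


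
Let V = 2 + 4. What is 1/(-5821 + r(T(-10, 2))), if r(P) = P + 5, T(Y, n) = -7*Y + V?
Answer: -1/5740 ≈ -0.00017422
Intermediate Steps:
V = 6
T(Y, n) = 6 - 7*Y (T(Y, n) = -7*Y + 6 = 6 - 7*Y)
r(P) = 5 + P
1/(-5821 + r(T(-10, 2))) = 1/(-5821 + (5 + (6 - 7*(-10)))) = 1/(-5821 + (5 + (6 + 70))) = 1/(-5821 + (5 + 76)) = 1/(-5821 + 81) = 1/(-5740) = -1/5740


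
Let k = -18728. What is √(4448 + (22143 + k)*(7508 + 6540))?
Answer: 8*√749662 ≈ 6926.6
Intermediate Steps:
√(4448 + (22143 + k)*(7508 + 6540)) = √(4448 + (22143 - 18728)*(7508 + 6540)) = √(4448 + 3415*14048) = √(4448 + 47973920) = √47978368 = 8*√749662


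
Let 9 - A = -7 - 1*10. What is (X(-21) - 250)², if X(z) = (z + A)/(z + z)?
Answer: 110355025/1764 ≈ 62560.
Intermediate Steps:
A = 26 (A = 9 - (-7 - 1*10) = 9 - (-7 - 10) = 9 - 1*(-17) = 9 + 17 = 26)
X(z) = (26 + z)/(2*z) (X(z) = (z + 26)/(z + z) = (26 + z)/((2*z)) = (26 + z)*(1/(2*z)) = (26 + z)/(2*z))
(X(-21) - 250)² = ((½)*(26 - 21)/(-21) - 250)² = ((½)*(-1/21)*5 - 250)² = (-5/42 - 250)² = (-10505/42)² = 110355025/1764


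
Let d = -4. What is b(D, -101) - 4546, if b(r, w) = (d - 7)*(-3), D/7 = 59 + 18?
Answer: -4513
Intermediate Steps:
D = 539 (D = 7*(59 + 18) = 7*77 = 539)
b(r, w) = 33 (b(r, w) = (-4 - 7)*(-3) = -11*(-3) = 33)
b(D, -101) - 4546 = 33 - 4546 = -4513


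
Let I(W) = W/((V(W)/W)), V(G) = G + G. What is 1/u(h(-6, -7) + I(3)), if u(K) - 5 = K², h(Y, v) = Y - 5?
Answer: 4/381 ≈ 0.010499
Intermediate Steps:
h(Y, v) = -5 + Y
V(G) = 2*G
I(W) = W/2 (I(W) = W/(((2*W)/W)) = W/2)
u(K) = 5 + K²
1/u(h(-6, -7) + I(3)) = 1/(5 + ((-5 - 6) + (½)*3)²) = 1/(5 + (-11 + 3/2)²) = 1/(5 + (-19/2)²) = 1/(5 + 361/4) = 1/(381/4) = 4/381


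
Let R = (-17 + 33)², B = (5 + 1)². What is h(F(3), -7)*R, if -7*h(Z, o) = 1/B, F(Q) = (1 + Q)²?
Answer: -64/63 ≈ -1.0159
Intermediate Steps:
B = 36 (B = 6² = 36)
h(Z, o) = -1/252 (h(Z, o) = -⅐/36 = -⅐*1/36 = -1/252)
R = 256 (R = 16² = 256)
h(F(3), -7)*R = -1/252*256 = -64/63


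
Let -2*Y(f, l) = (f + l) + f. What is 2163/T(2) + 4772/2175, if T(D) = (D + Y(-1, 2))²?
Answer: 4723613/8700 ≈ 542.94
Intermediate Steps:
Y(f, l) = -f - l/2 (Y(f, l) = -((f + l) + f)/2 = -(l + 2*f)/2 = -f - l/2)
T(D) = D² (T(D) = (D + (-1*(-1) - ½*2))² = (D + (1 - 1))² = (D + 0)² = D²)
2163/T(2) + 4772/2175 = 2163/(2²) + 4772/2175 = 2163/4 + 4772*(1/2175) = 2163*(¼) + 4772/2175 = 2163/4 + 4772/2175 = 4723613/8700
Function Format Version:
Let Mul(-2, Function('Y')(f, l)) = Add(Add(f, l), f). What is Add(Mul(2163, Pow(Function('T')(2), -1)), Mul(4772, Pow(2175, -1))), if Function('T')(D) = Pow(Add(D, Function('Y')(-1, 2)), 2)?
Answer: Rational(4723613, 8700) ≈ 542.94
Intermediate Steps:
Function('Y')(f, l) = Add(Mul(-1, f), Mul(Rational(-1, 2), l)) (Function('Y')(f, l) = Mul(Rational(-1, 2), Add(Add(f, l), f)) = Mul(Rational(-1, 2), Add(l, Mul(2, f))) = Add(Mul(-1, f), Mul(Rational(-1, 2), l)))
Function('T')(D) = Pow(D, 2) (Function('T')(D) = Pow(Add(D, Add(Mul(-1, -1), Mul(Rational(-1, 2), 2))), 2) = Pow(Add(D, Add(1, -1)), 2) = Pow(Add(D, 0), 2) = Pow(D, 2))
Add(Mul(2163, Pow(Function('T')(2), -1)), Mul(4772, Pow(2175, -1))) = Add(Mul(2163, Pow(Pow(2, 2), -1)), Mul(4772, Pow(2175, -1))) = Add(Mul(2163, Pow(4, -1)), Mul(4772, Rational(1, 2175))) = Add(Mul(2163, Rational(1, 4)), Rational(4772, 2175)) = Add(Rational(2163, 4), Rational(4772, 2175)) = Rational(4723613, 8700)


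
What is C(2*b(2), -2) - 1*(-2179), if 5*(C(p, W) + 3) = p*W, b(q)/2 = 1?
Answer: 10872/5 ≈ 2174.4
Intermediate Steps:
b(q) = 2 (b(q) = 2*1 = 2)
C(p, W) = -3 + W*p/5 (C(p, W) = -3 + (p*W)/5 = -3 + (W*p)/5 = -3 + W*p/5)
C(2*b(2), -2) - 1*(-2179) = (-3 + (⅕)*(-2)*(2*2)) - 1*(-2179) = (-3 + (⅕)*(-2)*4) + 2179 = (-3 - 8/5) + 2179 = -23/5 + 2179 = 10872/5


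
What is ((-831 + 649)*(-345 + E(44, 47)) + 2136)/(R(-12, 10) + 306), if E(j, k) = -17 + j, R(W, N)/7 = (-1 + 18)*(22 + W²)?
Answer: 15003/5015 ≈ 2.9916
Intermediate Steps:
R(W, N) = 2618 + 119*W² (R(W, N) = 7*((-1 + 18)*(22 + W²)) = 7*(17*(22 + W²)) = 7*(374 + 17*W²) = 2618 + 119*W²)
((-831 + 649)*(-345 + E(44, 47)) + 2136)/(R(-12, 10) + 306) = ((-831 + 649)*(-345 + (-17 + 44)) + 2136)/((2618 + 119*(-12)²) + 306) = (-182*(-345 + 27) + 2136)/((2618 + 119*144) + 306) = (-182*(-318) + 2136)/((2618 + 17136) + 306) = (57876 + 2136)/(19754 + 306) = 60012/20060 = 60012*(1/20060) = 15003/5015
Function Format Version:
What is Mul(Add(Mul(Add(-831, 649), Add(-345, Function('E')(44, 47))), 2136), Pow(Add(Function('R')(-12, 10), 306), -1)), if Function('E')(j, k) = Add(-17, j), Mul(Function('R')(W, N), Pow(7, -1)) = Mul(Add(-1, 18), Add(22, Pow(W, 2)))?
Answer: Rational(15003, 5015) ≈ 2.9916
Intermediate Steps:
Function('R')(W, N) = Add(2618, Mul(119, Pow(W, 2))) (Function('R')(W, N) = Mul(7, Mul(Add(-1, 18), Add(22, Pow(W, 2)))) = Mul(7, Mul(17, Add(22, Pow(W, 2)))) = Mul(7, Add(374, Mul(17, Pow(W, 2)))) = Add(2618, Mul(119, Pow(W, 2))))
Mul(Add(Mul(Add(-831, 649), Add(-345, Function('E')(44, 47))), 2136), Pow(Add(Function('R')(-12, 10), 306), -1)) = Mul(Add(Mul(Add(-831, 649), Add(-345, Add(-17, 44))), 2136), Pow(Add(Add(2618, Mul(119, Pow(-12, 2))), 306), -1)) = Mul(Add(Mul(-182, Add(-345, 27)), 2136), Pow(Add(Add(2618, Mul(119, 144)), 306), -1)) = Mul(Add(Mul(-182, -318), 2136), Pow(Add(Add(2618, 17136), 306), -1)) = Mul(Add(57876, 2136), Pow(Add(19754, 306), -1)) = Mul(60012, Pow(20060, -1)) = Mul(60012, Rational(1, 20060)) = Rational(15003, 5015)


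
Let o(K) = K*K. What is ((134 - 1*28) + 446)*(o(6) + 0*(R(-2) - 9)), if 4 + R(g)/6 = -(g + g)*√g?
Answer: 19872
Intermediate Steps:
o(K) = K²
R(g) = -24 - 12*g^(3/2) (R(g) = -24 + 6*(-(g + g)*√g) = -24 + 6*(-2*g*√g) = -24 + 6*(-2*g^(3/2)) = -24 - 12*g^(3/2))
((134 - 1*28) + 446)*(o(6) + 0*(R(-2) - 9)) = ((134 - 1*28) + 446)*(6² + 0*((-24 - (-24)*I*√2) - 9)) = ((134 - 28) + 446)*(36 + 0*((-24 - (-24)*I*√2) - 9)) = (106 + 446)*(36 + 0*((-24 + 24*I*√2) - 9)) = 552*(36 + 0*(-33 + 24*I*√2)) = 552*(36 + 0) = 552*36 = 19872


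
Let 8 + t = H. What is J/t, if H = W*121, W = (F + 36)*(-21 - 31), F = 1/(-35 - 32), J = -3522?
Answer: 117987/7585274 ≈ 0.015555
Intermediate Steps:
F = -1/67 (F = 1/(-67) = -1/67 ≈ -0.014925)
W = -125372/67 (W = (-1/67 + 36)*(-21 - 31) = (2411/67)*(-52) = -125372/67 ≈ -1871.2)
H = -15170012/67 (H = -125372/67*121 = -15170012/67 ≈ -2.2642e+5)
t = -15170548/67 (t = -8 - 15170012/67 = -15170548/67 ≈ -2.2643e+5)
J/t = -3522/(-15170548/67) = -3522*(-67/15170548) = 117987/7585274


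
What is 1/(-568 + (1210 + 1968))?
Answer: 1/2610 ≈ 0.00038314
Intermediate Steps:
1/(-568 + (1210 + 1968)) = 1/(-568 + 3178) = 1/2610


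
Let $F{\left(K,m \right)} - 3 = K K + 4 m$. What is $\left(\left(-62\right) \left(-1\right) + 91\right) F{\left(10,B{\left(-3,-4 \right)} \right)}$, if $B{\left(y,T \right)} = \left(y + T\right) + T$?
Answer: $9027$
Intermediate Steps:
$B{\left(y,T \right)} = y + 2 T$ ($B{\left(y,T \right)} = \left(T + y\right) + T = y + 2 T$)
$F{\left(K,m \right)} = 3 + K^{2} + 4 m$ ($F{\left(K,m \right)} = 3 + \left(K K + 4 m\right) = 3 + \left(K^{2} + 4 m\right) = 3 + K^{2} + 4 m$)
$\left(\left(-62\right) \left(-1\right) + 91\right) F{\left(10,B{\left(-3,-4 \right)} \right)} = \left(\left(-62\right) \left(-1\right) + 91\right) \left(3 + 10^{2} + 4 \left(-3 + 2 \left(-4\right)\right)\right) = \left(62 + 91\right) \left(3 + 100 + 4 \left(-3 - 8\right)\right) = 153 \left(3 + 100 + 4 \left(-11\right)\right) = 153 \left(3 + 100 - 44\right) = 153 \cdot 59 = 9027$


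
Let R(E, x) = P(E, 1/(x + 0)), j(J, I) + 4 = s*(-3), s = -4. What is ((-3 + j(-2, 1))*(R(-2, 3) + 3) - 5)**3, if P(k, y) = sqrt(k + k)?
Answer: -2000 + 2000*I ≈ -2000.0 + 2000.0*I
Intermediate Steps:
j(J, I) = 8 (j(J, I) = -4 - 4*(-3) = -4 + 12 = 8)
P(k, y) = sqrt(2)*sqrt(k) (P(k, y) = sqrt(2*k) = sqrt(2)*sqrt(k))
R(E, x) = sqrt(2)*sqrt(E)
((-3 + j(-2, 1))*(R(-2, 3) + 3) - 5)**3 = ((-3 + 8)*(sqrt(2)*sqrt(-2) + 3) - 5)**3 = (5*(sqrt(2)*(I*sqrt(2)) + 3) - 5)**3 = (5*(2*I + 3) - 5)**3 = (5*(3 + 2*I) - 5)**3 = ((15 + 10*I) - 5)**3 = (10 + 10*I)**3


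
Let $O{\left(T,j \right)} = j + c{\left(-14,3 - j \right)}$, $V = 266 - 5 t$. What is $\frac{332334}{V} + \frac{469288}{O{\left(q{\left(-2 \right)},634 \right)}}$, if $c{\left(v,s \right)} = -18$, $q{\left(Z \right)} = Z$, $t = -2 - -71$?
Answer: $- \frac{20955499}{6083} \approx -3444.9$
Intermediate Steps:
$t = 69$ ($t = -2 + 71 = 69$)
$V = -79$ ($V = 266 - 345 = -79$)
$O{\left(T,j \right)} = -18 + j$ ($O{\left(T,j \right)} = j - 18 = -18 + j$)
$\frac{332334}{V} + \frac{469288}{O{\left(q{\left(-2 \right)},634 \right)}} = \frac{332334}{-79} + \frac{469288}{-18 + 634} = 332334 \left(- \frac{1}{79}\right) + \frac{469288}{616} = - \frac{332334}{79} + 469288 \cdot \frac{1}{616} = - \frac{332334}{79} + \frac{58661}{77} = - \frac{20955499}{6083}$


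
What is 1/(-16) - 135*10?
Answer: -21601/16 ≈ -1350.1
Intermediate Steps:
1/(-16) - 135*10 = -1/16 - 1350 = -21601/16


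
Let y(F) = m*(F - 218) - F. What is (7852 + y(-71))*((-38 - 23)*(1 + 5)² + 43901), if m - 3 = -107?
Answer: 1583914195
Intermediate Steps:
m = -104 (m = 3 - 107 = -104)
y(F) = 22672 - 105*F (y(F) = -104*(F - 218) - F = -104*(-218 + F) - F = (22672 - 104*F) - F = 22672 - 105*F)
(7852 + y(-71))*((-38 - 23)*(1 + 5)² + 43901) = (7852 + (22672 - 105*(-71)))*((-38 - 23)*(1 + 5)² + 43901) = (7852 + (22672 + 7455))*(-61*6² + 43901) = (7852 + 30127)*(-61*36 + 43901) = 37979*(-2196 + 43901) = 37979*41705 = 1583914195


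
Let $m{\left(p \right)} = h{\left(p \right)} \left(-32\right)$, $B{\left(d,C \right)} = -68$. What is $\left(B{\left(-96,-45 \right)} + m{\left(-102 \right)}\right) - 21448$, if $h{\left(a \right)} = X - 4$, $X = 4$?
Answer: $-21516$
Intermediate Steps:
$h{\left(a \right)} = 0$ ($h{\left(a \right)} = 4 - 4 = 0$)
$m{\left(p \right)} = 0$ ($m{\left(p \right)} = 0 \left(-32\right) = 0$)
$\left(B{\left(-96,-45 \right)} + m{\left(-102 \right)}\right) - 21448 = \left(-68 + 0\right) - 21448 = -68 - 21448 = -21516$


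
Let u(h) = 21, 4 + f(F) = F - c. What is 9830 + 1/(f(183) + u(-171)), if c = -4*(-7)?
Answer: 1690761/172 ≈ 9830.0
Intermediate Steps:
c = 28
f(F) = -32 + F (f(F) = -4 + (F - 1*28) = -4 + (F - 28) = -4 + (-28 + F) = -32 + F)
9830 + 1/(f(183) + u(-171)) = 9830 + 1/((-32 + 183) + 21) = 9830 + 1/(151 + 21) = 9830 + 1/172 = 1690761/172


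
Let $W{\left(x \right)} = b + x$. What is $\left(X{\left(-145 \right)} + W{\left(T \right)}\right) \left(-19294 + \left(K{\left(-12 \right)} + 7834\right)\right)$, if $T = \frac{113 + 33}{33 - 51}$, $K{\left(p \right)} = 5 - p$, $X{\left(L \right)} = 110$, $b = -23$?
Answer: $- \frac{8124530}{9} \approx -9.0273 \cdot 10^{5}$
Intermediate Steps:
$T = - \frac{73}{9}$ ($T = \frac{146}{-18} = 146 \left(- \frac{1}{18}\right) = - \frac{73}{9} \approx -8.1111$)
$W{\left(x \right)} = -23 + x$
$\left(X{\left(-145 \right)} + W{\left(T \right)}\right) \left(-19294 + \left(K{\left(-12 \right)} + 7834\right)\right) = \left(110 - \frac{280}{9}\right) \left(-19294 + \left(\left(5 - -12\right) + 7834\right)\right) = \left(110 - \frac{280}{9}\right) \left(-19294 + \left(\left(5 + 12\right) + 7834\right)\right) = \frac{710 \left(-19294 + \left(17 + 7834\right)\right)}{9} = \frac{710 \left(-19294 + 7851\right)}{9} = \frac{710}{9} \left(-11443\right) = - \frac{8124530}{9}$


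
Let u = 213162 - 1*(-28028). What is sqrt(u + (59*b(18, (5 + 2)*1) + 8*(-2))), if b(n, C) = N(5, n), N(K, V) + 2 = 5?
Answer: sqrt(241351) ≈ 491.27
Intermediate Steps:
N(K, V) = 3 (N(K, V) = -2 + 5 = 3)
u = 241190 (u = 213162 + 28028 = 241190)
b(n, C) = 3
sqrt(u + (59*b(18, (5 + 2)*1) + 8*(-2))) = sqrt(241190 + (59*3 + 8*(-2))) = sqrt(241190 + (177 - 16)) = sqrt(241190 + 161) = sqrt(241351)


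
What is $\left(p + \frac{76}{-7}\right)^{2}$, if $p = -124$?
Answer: $\frac{891136}{49} \approx 18186.0$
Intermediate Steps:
$\left(p + \frac{76}{-7}\right)^{2} = \left(-124 + \frac{76}{-7}\right)^{2} = \left(-124 + 76 \left(- \frac{1}{7}\right)\right)^{2} = \left(-124 - \frac{76}{7}\right)^{2} = \left(- \frac{944}{7}\right)^{2} = \frac{891136}{49}$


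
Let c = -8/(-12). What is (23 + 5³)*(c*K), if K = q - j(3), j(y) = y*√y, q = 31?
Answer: 9176/3 - 296*√3 ≈ 2546.0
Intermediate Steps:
j(y) = y^(3/2)
K = 31 - 3*√3 (K = 31 - 3^(3/2) = 31 - 3*√3 ≈ 25.804)
c = ⅔ (c = -8*(-1/12) = ⅔ ≈ 0.66667)
(23 + 5³)*(c*K) = (23 + 5³)*(2*(31 - 3*√3)/3) = (23 + 125)*(62/3 - 2*√3) = 148*(62/3 - 2*√3) = 9176/3 - 296*√3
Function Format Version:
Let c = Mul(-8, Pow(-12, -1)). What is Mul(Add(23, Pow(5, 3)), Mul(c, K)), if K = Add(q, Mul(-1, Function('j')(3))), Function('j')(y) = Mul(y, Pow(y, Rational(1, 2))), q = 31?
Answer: Add(Rational(9176, 3), Mul(-296, Pow(3, Rational(1, 2)))) ≈ 2546.0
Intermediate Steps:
Function('j')(y) = Pow(y, Rational(3, 2))
K = Add(31, Mul(-3, Pow(3, Rational(1, 2)))) (K = Add(31, Mul(-1, Pow(3, Rational(3, 2)))) = Add(31, Mul(-1, Mul(3, Pow(3, Rational(1, 2))))) = Add(31, Mul(-3, Pow(3, Rational(1, 2)))) ≈ 25.804)
c = Rational(2, 3) (c = Mul(-8, Rational(-1, 12)) = Rational(2, 3) ≈ 0.66667)
Mul(Add(23, Pow(5, 3)), Mul(c, K)) = Mul(Add(23, Pow(5, 3)), Mul(Rational(2, 3), Add(31, Mul(-3, Pow(3, Rational(1, 2)))))) = Mul(Add(23, 125), Add(Rational(62, 3), Mul(-2, Pow(3, Rational(1, 2))))) = Mul(148, Add(Rational(62, 3), Mul(-2, Pow(3, Rational(1, 2))))) = Add(Rational(9176, 3), Mul(-296, Pow(3, Rational(1, 2))))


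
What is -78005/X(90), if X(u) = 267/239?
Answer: -18643195/267 ≈ -69825.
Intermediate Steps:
X(u) = 267/239 (X(u) = 267*(1/239) = 267/239)
-78005/X(90) = -78005/267/239 = -78005*239/267 = -18643195/267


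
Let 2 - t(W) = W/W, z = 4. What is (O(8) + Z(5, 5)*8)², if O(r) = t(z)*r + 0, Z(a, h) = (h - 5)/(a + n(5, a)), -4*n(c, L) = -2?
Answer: 64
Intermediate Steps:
n(c, L) = ½ (n(c, L) = -¼*(-2) = ½)
Z(a, h) = (-5 + h)/(½ + a) (Z(a, h) = (h - 5)/(a + ½) = (-5 + h)/(½ + a))
t(W) = 1 (t(W) = 2 - W/W = 2 - 1*1 = 2 - 1 = 1)
O(r) = r (O(r) = 1*r + 0 = r + 0 = r)
(O(8) + Z(5, 5)*8)² = (8 + (2*(-5 + 5)/(1 + 2*5))*8)² = (8 + (2*0/(1 + 10))*8)² = (8 + (2*0/11)*8)² = (8 + (2*(1/11)*0)*8)² = (8 + 0*8)² = (8 + 0)² = 8² = 64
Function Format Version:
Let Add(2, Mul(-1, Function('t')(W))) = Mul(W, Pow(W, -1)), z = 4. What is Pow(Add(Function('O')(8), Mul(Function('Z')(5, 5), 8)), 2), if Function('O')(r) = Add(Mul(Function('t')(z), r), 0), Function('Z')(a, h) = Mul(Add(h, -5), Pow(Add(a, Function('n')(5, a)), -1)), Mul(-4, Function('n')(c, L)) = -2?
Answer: 64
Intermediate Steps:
Function('n')(c, L) = Rational(1, 2) (Function('n')(c, L) = Mul(Rational(-1, 4), -2) = Rational(1, 2))
Function('Z')(a, h) = Mul(Pow(Add(Rational(1, 2), a), -1), Add(-5, h)) (Function('Z')(a, h) = Mul(Add(h, -5), Pow(Add(a, Rational(1, 2)), -1)) = Mul(Add(-5, h), Pow(Add(Rational(1, 2), a), -1)) = Mul(Pow(Add(Rational(1, 2), a), -1), Add(-5, h)))
Function('t')(W) = 1 (Function('t')(W) = Add(2, Mul(-1, Mul(W, Pow(W, -1)))) = Add(2, Mul(-1, 1)) = Add(2, -1) = 1)
Function('O')(r) = r (Function('O')(r) = Add(Mul(1, r), 0) = Add(r, 0) = r)
Pow(Add(Function('O')(8), Mul(Function('Z')(5, 5), 8)), 2) = Pow(Add(8, Mul(Mul(2, Pow(Add(1, Mul(2, 5)), -1), Add(-5, 5)), 8)), 2) = Pow(Add(8, Mul(Mul(2, Pow(Add(1, 10), -1), 0), 8)), 2) = Pow(Add(8, Mul(Mul(2, Pow(11, -1), 0), 8)), 2) = Pow(Add(8, Mul(Mul(2, Rational(1, 11), 0), 8)), 2) = Pow(Add(8, Mul(0, 8)), 2) = Pow(Add(8, 0), 2) = Pow(8, 2) = 64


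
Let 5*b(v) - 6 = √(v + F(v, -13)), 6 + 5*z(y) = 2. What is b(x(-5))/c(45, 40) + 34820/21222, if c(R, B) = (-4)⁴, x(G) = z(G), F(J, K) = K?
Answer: 11174233/6791040 + I*√345/6400 ≈ 1.6454 + 0.0029022*I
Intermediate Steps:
z(y) = -⅘ (z(y) = -6/5 + (⅕)*2 = -6/5 + ⅖ = -⅘)
x(G) = -⅘
b(v) = 6/5 + √(-13 + v)/5 (b(v) = 6/5 + √(v - 13)/5 = 6/5 + √(-13 + v)/5)
c(R, B) = 256
b(x(-5))/c(45, 40) + 34820/21222 = (6/5 + √(-13 - ⅘)/5)/256 + 34820/21222 = (6/5 + √(-69/5)/5)*(1/256) + 34820*(1/21222) = (6/5 + (I*√345/5)/5)*(1/256) + 17410/10611 = (6/5 + I*√345/25)*(1/256) + 17410/10611 = (3/640 + I*√345/6400) + 17410/10611 = 11174233/6791040 + I*√345/6400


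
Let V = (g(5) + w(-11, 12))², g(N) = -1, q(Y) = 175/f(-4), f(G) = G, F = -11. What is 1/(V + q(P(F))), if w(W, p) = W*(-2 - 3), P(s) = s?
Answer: 4/11489 ≈ 0.00034816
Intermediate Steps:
w(W, p) = -5*W (w(W, p) = W*(-5) = -5*W)
q(Y) = -175/4 (q(Y) = 175/(-4) = 175*(-¼) = -175/4)
V = 2916 (V = (-1 - 5*(-11))² = (-1 + 55)² = 54² = 2916)
1/(V + q(P(F))) = 1/(2916 - 175/4) = 1/(11489/4) = 4/11489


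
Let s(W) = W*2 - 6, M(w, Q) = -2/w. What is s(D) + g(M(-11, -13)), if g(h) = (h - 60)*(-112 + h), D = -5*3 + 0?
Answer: 804984/121 ≈ 6652.8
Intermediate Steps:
D = -15 (D = -15 + 0 = -15)
g(h) = (-112 + h)*(-60 + h) (g(h) = (-60 + h)*(-112 + h) = (-112 + h)*(-60 + h))
s(W) = -6 + 2*W (s(W) = 2*W - 6 = -6 + 2*W)
s(D) + g(M(-11, -13)) = (-6 + 2*(-15)) + (6720 + (-2/(-11))² - (-344)/(-11)) = (-6 - 30) + (6720 + (-2*(-1/11))² - (-344)*(-1)/11) = -36 + (6720 + (2/11)² - 172*2/11) = -36 + (6720 + 4/121 - 344/11) = -36 + 809340/121 = 804984/121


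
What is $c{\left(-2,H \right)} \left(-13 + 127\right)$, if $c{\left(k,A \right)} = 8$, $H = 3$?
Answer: $912$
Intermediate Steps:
$c{\left(-2,H \right)} \left(-13 + 127\right) = 8 \left(-13 + 127\right) = 8 \cdot 114 = 912$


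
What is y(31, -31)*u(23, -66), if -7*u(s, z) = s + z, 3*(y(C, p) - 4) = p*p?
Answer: 5977/3 ≈ 1992.3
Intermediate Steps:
y(C, p) = 4 + p²/3 (y(C, p) = 4 + (p*p)/3 = 4 + p²/3)
u(s, z) = -s/7 - z/7 (u(s, z) = -(s + z)/7 = -s/7 - z/7)
y(31, -31)*u(23, -66) = (4 + (⅓)*(-31)²)*(-⅐*23 - ⅐*(-66)) = (4 + (⅓)*961)*(-23/7 + 66/7) = (4 + 961/3)*(43/7) = (973/3)*(43/7) = 5977/3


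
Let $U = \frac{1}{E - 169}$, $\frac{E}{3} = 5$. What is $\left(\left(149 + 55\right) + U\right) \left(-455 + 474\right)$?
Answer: $\frac{596885}{154} \approx 3875.9$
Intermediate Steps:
$E = 15$ ($E = 3 \cdot 5 = 15$)
$U = - \frac{1}{154}$ ($U = \frac{1}{15 - 169} = \frac{1}{-154} = - \frac{1}{154} \approx -0.0064935$)
$\left(\left(149 + 55\right) + U\right) \left(-455 + 474\right) = \left(\left(149 + 55\right) - \frac{1}{154}\right) \left(-455 + 474\right) = \left(204 - \frac{1}{154}\right) 19 = \frac{31415}{154} \cdot 19 = \frac{596885}{154}$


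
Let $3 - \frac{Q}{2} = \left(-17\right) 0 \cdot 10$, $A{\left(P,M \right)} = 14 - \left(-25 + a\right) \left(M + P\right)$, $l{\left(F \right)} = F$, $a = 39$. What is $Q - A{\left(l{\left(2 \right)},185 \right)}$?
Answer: $2610$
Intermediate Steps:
$A{\left(P,M \right)} = 14 - 14 M - 14 P$ ($A{\left(P,M \right)} = 14 - \left(-25 + 39\right) \left(M + P\right) = 14 - 14 \left(M + P\right) = 14 - \left(14 M + 14 P\right) = 14 - 14 M - 14 P$)
$Q = 6$ ($Q = 6 - 2 \left(-17\right) 0 \cdot 10 = 6 - 2 \cdot 0 \cdot 10 = 6 - 0 = 6 + 0 = 6$)
$Q - A{\left(l{\left(2 \right)},185 \right)} = 6 - \left(14 - 2590 - 28\right) = 6 - -2604 = 6 + 2604 = 2610$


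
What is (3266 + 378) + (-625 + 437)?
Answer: 3456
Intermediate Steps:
(3266 + 378) + (-625 + 437) = 3644 - 188 = 3456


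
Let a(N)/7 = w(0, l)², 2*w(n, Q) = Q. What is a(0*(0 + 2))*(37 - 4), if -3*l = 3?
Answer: 231/4 ≈ 57.750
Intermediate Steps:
l = -1 (l = -⅓*3 = -1)
w(n, Q) = Q/2
a(N) = 7/4 (a(N) = 7*((½)*(-1))² = 7*(-½)² = 7*(¼) = 7/4)
a(0*(0 + 2))*(37 - 4) = 7*(37 - 4)/4 = (7/4)*33 = 231/4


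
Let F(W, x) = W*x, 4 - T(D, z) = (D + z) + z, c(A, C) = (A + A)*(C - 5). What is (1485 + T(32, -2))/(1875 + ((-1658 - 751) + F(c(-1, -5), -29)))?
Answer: -1461/1114 ≈ -1.3115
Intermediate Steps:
c(A, C) = 2*A*(-5 + C) (c(A, C) = (2*A)*(-5 + C) = 2*A*(-5 + C))
T(D, z) = 4 - D - 2*z (T(D, z) = 4 - ((D + z) + z) = 4 - (D + 2*z) = 4 + (-D - 2*z) = 4 - D - 2*z)
(1485 + T(32, -2))/(1875 + ((-1658 - 751) + F(c(-1, -5), -29))) = (1485 + (4 - 1*32 - 2*(-2)))/(1875 + ((-1658 - 751) + (2*(-1)*(-5 - 5))*(-29))) = (1485 + (4 - 32 + 4))/(1875 + (-2409 + (2*(-1)*(-10))*(-29))) = (1485 - 24)/(1875 + (-2409 + 20*(-29))) = 1461/(1875 + (-2409 - 580)) = 1461/(1875 - 2989) = 1461/(-1114) = 1461*(-1/1114) = -1461/1114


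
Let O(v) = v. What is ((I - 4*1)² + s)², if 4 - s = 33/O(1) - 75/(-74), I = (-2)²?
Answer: 4932841/5476 ≈ 900.81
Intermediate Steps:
I = 4
s = -2221/74 (s = 4 - (33/1 - 75/(-74)) = 4 - (33*1 - 75*(-1/74)) = 4 - (33 + 75/74) = 4 - 1*2517/74 = 4 - 2517/74 = -2221/74 ≈ -30.014)
((I - 4*1)² + s)² = ((4 - 4*1)² - 2221/74)² = ((4 - 4)² - 2221/74)² = (0² - 2221/74)² = (0 - 2221/74)² = (-2221/74)² = 4932841/5476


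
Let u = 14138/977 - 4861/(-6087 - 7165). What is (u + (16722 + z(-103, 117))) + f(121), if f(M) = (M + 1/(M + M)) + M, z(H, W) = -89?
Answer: 26459823463835/1566611684 ≈ 16890.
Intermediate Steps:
f(M) = 1/(2*M) + 2*M (f(M) = (M + 1/(2*M)) + M = 1/(2*M) + 2*M)
u = 192105973/12947204 (u = 14138*(1/977) - 4861/(-13252) = 14138/977 - 4861*(-1/13252) = 14138/977 + 4861/13252 = 192105973/12947204 ≈ 14.838)
(u + (16722 + z(-103, 117))) + f(121) = (192105973/12947204 + (16722 - 89)) + ((½)/121 + 2*121) = (192105973/12947204 + 16633) + ((½)*(1/121) + 242) = 215542950105/12947204 + (1/242 + 242) = 215542950105/12947204 + 58565/242 = 26459823463835/1566611684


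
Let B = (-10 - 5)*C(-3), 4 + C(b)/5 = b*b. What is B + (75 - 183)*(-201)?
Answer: 21333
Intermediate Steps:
C(b) = -20 + 5*b² (C(b) = -20 + 5*(b*b) = -20 + 5*b²)
B = -375 (B = (-10 - 5)*(-20 + 5*(-3)²) = -15*(-20 + 5*9) = -15*(-20 + 45) = -15*25 = -375)
B + (75 - 183)*(-201) = -375 + (75 - 183)*(-201) = -375 - 108*(-201) = -375 + 21708 = 21333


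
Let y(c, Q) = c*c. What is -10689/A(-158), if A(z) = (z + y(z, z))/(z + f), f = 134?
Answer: 128268/12403 ≈ 10.342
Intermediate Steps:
y(c, Q) = c²
A(z) = (z + z²)/(134 + z) (A(z) = (z + z²)/(z + 134) = (z + z²)/(134 + z))
-10689/A(-158) = -10689*(-(134 - 158)/(158*(1 - 158))) = -10689/((-158*(-157)/(-24))) = -10689/((-158*(-1/24)*(-157))) = -10689/(-12403/12) = -10689*(-12/12403) = 128268/12403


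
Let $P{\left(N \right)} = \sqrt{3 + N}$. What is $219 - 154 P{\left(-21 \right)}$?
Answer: $219 - 462 i \sqrt{2} \approx 219.0 - 653.37 i$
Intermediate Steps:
$219 - 154 P{\left(-21 \right)} = 219 - 154 \sqrt{3 - 21} = 219 - 154 \sqrt{-18} = 219 - 154 \cdot 3 i \sqrt{2} = 219 - 462 i \sqrt{2}$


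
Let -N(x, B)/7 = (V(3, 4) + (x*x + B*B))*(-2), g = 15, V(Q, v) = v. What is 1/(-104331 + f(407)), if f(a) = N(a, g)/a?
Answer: -407/40140425 ≈ -1.0139e-5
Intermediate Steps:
N(x, B) = 56 + 14*B² + 14*x² (N(x, B) = -7*(4 + (x*x + B*B))*(-2) = -7*(4 + (x² + B²))*(-2) = -7*(4 + (B² + x²))*(-2) = -7*(4 + B² + x²)*(-2) = -7*(-8 - 2*B² - 2*x²) = 56 + 14*B² + 14*x²)
f(a) = (3206 + 14*a²)/a (f(a) = (56 + 14*15² + 14*a²)/a = (56 + 14*225 + 14*a²)/a = (56 + 3150 + 14*a²)/a = (3206 + 14*a²)/a)
1/(-104331 + f(407)) = 1/(-104331 + (14*407 + 3206/407)) = 1/(-104331 + (5698 + 3206*(1/407))) = 1/(-104331 + (5698 + 3206/407)) = 1/(-104331 + 2322292/407) = 1/(-40140425/407) = -407/40140425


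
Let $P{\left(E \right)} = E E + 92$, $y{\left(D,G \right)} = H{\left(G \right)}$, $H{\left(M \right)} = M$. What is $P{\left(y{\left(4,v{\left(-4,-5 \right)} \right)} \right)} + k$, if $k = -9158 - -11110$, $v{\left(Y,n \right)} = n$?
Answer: $2069$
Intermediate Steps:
$y{\left(D,G \right)} = G$
$k = 1952$ ($k = -9158 + 11110 = 1952$)
$P{\left(E \right)} = 92 + E^{2}$ ($P{\left(E \right)} = E^{2} + 92 = 92 + E^{2}$)
$P{\left(y{\left(4,v{\left(-4,-5 \right)} \right)} \right)} + k = \left(92 + \left(-5\right)^{2}\right) + 1952 = \left(92 + 25\right) + 1952 = 117 + 1952 = 2069$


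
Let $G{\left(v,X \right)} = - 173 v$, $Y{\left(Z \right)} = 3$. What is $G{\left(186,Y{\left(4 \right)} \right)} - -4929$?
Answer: $-27249$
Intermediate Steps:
$G{\left(186,Y{\left(4 \right)} \right)} - -4929 = \left(-173\right) 186 - -4929 = -32178 + 4929 = -27249$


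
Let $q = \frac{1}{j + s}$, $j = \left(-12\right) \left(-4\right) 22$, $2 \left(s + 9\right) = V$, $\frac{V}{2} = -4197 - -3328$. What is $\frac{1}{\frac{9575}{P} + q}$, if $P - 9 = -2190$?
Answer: $- \frac{388218}{1702169} \approx -0.22807$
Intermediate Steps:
$P = -2181$ ($P = 9 - 2190 = -2181$)
$V = -1738$ ($V = 2 \left(-4197 - -3328\right) = 2 \left(-4197 + 3328\right) = 2 \left(-869\right) = -1738$)
$s = -878$ ($s = -9 + \frac{1}{2} \left(-1738\right) = -9 - 869 = -878$)
$j = 1056$ ($j = 48 \cdot 22 = 1056$)
$q = \frac{1}{178}$ ($q = \frac{1}{1056 - 878} = \frac{1}{178} \approx 0.005618$)
$\frac{1}{\frac{9575}{P} + q} = \frac{1}{\frac{9575}{-2181} + \frac{1}{178}} = \frac{1}{9575 \left(- \frac{1}{2181}\right) + \frac{1}{178}} = \frac{1}{- \frac{9575}{2181} + \frac{1}{178}} = \frac{1}{- \frac{1702169}{388218}} = - \frac{388218}{1702169}$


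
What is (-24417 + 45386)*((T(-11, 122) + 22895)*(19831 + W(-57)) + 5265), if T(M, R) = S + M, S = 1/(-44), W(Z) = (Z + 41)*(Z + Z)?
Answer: 457219459755565/44 ≈ 1.0391e+13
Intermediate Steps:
W(Z) = 2*Z*(41 + Z) (W(Z) = (41 + Z)*(2*Z) = 2*Z*(41 + Z))
S = -1/44 ≈ -0.022727
T(M, R) = -1/44 + M
(-24417 + 45386)*((T(-11, 122) + 22895)*(19831 + W(-57)) + 5265) = (-24417 + 45386)*(((-1/44 - 11) + 22895)*(19831 + 2*(-57)*(41 - 57)) + 5265) = 20969*((-485/44 + 22895)*(19831 + 2*(-57)*(-16)) + 5265) = 20969*(1006895*(19831 + 1824)/44 + 5265) = 20969*((1006895/44)*21655 + 5265) = 20969*(21804311225/44 + 5265) = 20969*(21804542885/44) = 457219459755565/44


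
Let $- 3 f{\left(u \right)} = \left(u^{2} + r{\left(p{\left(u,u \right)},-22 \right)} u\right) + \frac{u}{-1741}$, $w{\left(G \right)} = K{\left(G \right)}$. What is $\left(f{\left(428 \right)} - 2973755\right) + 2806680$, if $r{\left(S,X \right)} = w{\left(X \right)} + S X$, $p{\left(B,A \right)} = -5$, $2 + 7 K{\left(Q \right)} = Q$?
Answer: $- \frac{2965589965}{12187} \approx -2.4334 \cdot 10^{5}$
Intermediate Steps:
$K{\left(Q \right)} = - \frac{2}{7} + \frac{Q}{7}$
$w{\left(G \right)} = - \frac{2}{7} + \frac{G}{7}$
$r{\left(S,X \right)} = - \frac{2}{7} + \frac{X}{7} + S X$ ($r{\left(S,X \right)} = \left(- \frac{2}{7} + \frac{X}{7}\right) + S X = - \frac{2}{7} + \frac{X}{7} + S X$)
$f{\left(u \right)} = - \frac{1298779 u}{36561} - \frac{u^{2}}{3}$ ($f{\left(u \right)} = - \frac{\left(u^{2} + \left(- \frac{2}{7} + \frac{1}{7} \left(-22\right) - -110\right) u\right) + \frac{u}{-1741}}{3} = - \frac{\left(u^{2} + \left(- \frac{2}{7} - \frac{22}{7} + 110\right) u\right) + u \left(- \frac{1}{1741}\right)}{3} = - \frac{\left(u^{2} + \frac{746 u}{7}\right) - \frac{u}{1741}}{3} = - \frac{u^{2} + \frac{1298779 u}{12187}}{3} = - \frac{1298779 u}{36561} - \frac{u^{2}}{3}$)
$\left(f{\left(428 \right)} - 2973755\right) + 2806680 = \left(\left(- \frac{1}{36561}\right) 428 \left(1298779 + 12187 \cdot 428\right) - 2973755\right) + 2806680 = \left(\left(- \frac{1}{36561}\right) 428 \left(1298779 + 5216036\right) - 2973755\right) + 2806680 = \left(\left(- \frac{1}{36561}\right) 428 \cdot 6514815 - 2973755\right) + 2806680 = \left(- \frac{929446940}{12187} - 2973755\right) + 2806680 = - \frac{37170599125}{12187} + 2806680 = - \frac{2965589965}{12187}$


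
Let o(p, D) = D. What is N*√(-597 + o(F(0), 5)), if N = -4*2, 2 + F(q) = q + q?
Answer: -32*I*√37 ≈ -194.65*I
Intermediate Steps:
F(q) = -2 + 2*q (F(q) = -2 + (q + q) = -2 + 2*q)
N = -8
N*√(-597 + o(F(0), 5)) = -8*√(-597 + 5) = -32*I*√37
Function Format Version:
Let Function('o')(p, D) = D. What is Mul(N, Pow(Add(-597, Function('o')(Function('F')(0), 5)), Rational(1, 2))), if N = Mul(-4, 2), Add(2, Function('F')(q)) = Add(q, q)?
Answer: Mul(-32, I, Pow(37, Rational(1, 2))) ≈ Mul(-194.65, I)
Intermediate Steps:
Function('F')(q) = Add(-2, Mul(2, q)) (Function('F')(q) = Add(-2, Add(q, q)) = Add(-2, Mul(2, q)))
N = -8
Mul(N, Pow(Add(-597, Function('o')(Function('F')(0), 5)), Rational(1, 2))) = Mul(-8, Pow(Add(-597, 5), Rational(1, 2))) = Mul(-8, Pow(-592, Rational(1, 2))) = Mul(-8, Mul(4, I, Pow(37, Rational(1, 2)))) = Mul(-32, I, Pow(37, Rational(1, 2)))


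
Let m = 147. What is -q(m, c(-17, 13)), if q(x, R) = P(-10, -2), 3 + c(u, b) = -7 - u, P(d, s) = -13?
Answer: 13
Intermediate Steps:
c(u, b) = -10 - u (c(u, b) = -3 + (-7 - u) = -10 - u)
q(x, R) = -13
-q(m, c(-17, 13)) = -1*(-13) = 13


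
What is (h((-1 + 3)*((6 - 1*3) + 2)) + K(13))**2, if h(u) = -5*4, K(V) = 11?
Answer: 81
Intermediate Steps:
h(u) = -20
(h((-1 + 3)*((6 - 1*3) + 2)) + K(13))**2 = (-20 + 11)**2 = (-9)**2 = 81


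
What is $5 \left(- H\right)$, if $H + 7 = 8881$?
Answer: $-44370$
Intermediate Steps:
$H = 8874$ ($H = -7 + 8881 = 8874$)
$5 \left(- H\right) = 5 \left(\left(-1\right) 8874\right) = 5 \left(-8874\right) = -44370$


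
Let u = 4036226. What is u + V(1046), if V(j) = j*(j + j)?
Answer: 6224458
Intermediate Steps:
V(j) = 2*j**2 (V(j) = j*(2*j) = 2*j**2)
u + V(1046) = 4036226 + 2*1046**2 = 4036226 + 2*1094116 = 4036226 + 2188232 = 6224458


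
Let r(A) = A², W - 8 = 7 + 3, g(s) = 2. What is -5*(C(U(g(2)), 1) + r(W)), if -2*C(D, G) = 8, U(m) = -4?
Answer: -1600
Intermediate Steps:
W = 18 (W = 8 + (7 + 3) = 8 + 10 = 18)
C(D, G) = -4 (C(D, G) = -½*8 = -4)
-5*(C(U(g(2)), 1) + r(W)) = -5*(-4 + 18²) = -5*(-4 + 324) = -5*320 = -1600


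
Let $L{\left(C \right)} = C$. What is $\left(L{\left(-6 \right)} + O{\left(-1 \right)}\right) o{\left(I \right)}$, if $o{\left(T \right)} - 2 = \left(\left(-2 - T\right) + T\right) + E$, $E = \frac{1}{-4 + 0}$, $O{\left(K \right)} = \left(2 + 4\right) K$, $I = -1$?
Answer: $3$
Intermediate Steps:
$O{\left(K \right)} = 6 K$
$E = - \frac{1}{4}$ ($E = \frac{1}{-4} = - \frac{1}{4} \approx -0.25$)
$o{\left(T \right)} = - \frac{1}{4}$ ($o{\left(T \right)} = 2 + \left(\left(\left(-2 - T\right) + T\right) - \frac{1}{4}\right) = 2 - \frac{9}{4} = - \frac{1}{4}$)
$\left(L{\left(-6 \right)} + O{\left(-1 \right)}\right) o{\left(I \right)} = \left(-6 + 6 \left(-1\right)\right) \left(- \frac{1}{4}\right) = \left(-6 - 6\right) \left(- \frac{1}{4}\right) = \left(-12\right) \left(- \frac{1}{4}\right) = 3$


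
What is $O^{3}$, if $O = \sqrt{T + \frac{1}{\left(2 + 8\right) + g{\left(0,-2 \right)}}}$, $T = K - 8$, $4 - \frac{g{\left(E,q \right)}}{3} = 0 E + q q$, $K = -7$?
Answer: $- \frac{149 i \sqrt{1490}}{100} \approx - 57.515 i$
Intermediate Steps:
$g{\left(E,q \right)} = 12 - 3 q^{2}$ ($g{\left(E,q \right)} = 12 - 3 \left(0 E + q q\right) = 12 - 3 \left(0 + q^{2}\right) = 12 - 3 q^{2}$)
$T = -15$ ($T = -7 - 8 = -15$)
$O = \frac{i \sqrt{1490}}{10}$ ($O = \sqrt{-15 + \frac{1}{\left(2 + 8\right) + \left(12 - 3 \left(-2\right)^{2}\right)}} = \sqrt{-15 + \frac{1}{10 + \left(12 - 12\right)}} = \sqrt{-15 + \frac{1}{10 + 0}} = \sqrt{-15 + \frac{1}{10}} = \sqrt{- \frac{149}{10}} = \frac{i \sqrt{1490}}{10} \approx 3.8601 i$)
$O^{3} = \left(\frac{i \sqrt{1490}}{10}\right)^{3} = - \frac{149 i \sqrt{1490}}{100}$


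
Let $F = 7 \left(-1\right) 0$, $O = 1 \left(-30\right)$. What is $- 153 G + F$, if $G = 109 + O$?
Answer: $-12087$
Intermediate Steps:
$O = -30$
$F = 0$ ($F = \left(-7\right) 0 = 0$)
$G = 79$ ($G = 109 - 30 = 79$)
$- 153 G + F = \left(-153\right) 79 + 0 = -12087 + 0 = -12087$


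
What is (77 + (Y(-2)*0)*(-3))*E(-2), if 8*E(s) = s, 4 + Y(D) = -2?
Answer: -77/4 ≈ -19.250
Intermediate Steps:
Y(D) = -6 (Y(D) = -4 - 2 = -6)
E(s) = s/8
(77 + (Y(-2)*0)*(-3))*E(-2) = (77 - 6*0*(-3))*((1/8)*(-2)) = (77 + 0*(-3))*(-1/4) = (77 + 0)*(-1/4) = 77*(-1/4) = -77/4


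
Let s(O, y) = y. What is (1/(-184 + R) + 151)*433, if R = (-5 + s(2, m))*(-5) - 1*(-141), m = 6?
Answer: 3137951/48 ≈ 65374.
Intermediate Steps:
R = 136 (R = (-5 + 6)*(-5) - 1*(-141) = 1*(-5) + 141 = -5 + 141 = 136)
(1/(-184 + R) + 151)*433 = (1/(-184 + 136) + 151)*433 = (1/(-48) + 151)*433 = (-1/48 + 151)*433 = (7247/48)*433 = 3137951/48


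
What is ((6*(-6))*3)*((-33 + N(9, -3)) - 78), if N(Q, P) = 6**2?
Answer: 8100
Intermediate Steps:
N(Q, P) = 36
((6*(-6))*3)*((-33 + N(9, -3)) - 78) = ((6*(-6))*3)*((-33 + 36) - 78) = (-36*3)*(3 - 78) = -108*(-75) = 8100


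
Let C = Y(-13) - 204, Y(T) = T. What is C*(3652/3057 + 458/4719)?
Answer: -1347851666/4808661 ≈ -280.30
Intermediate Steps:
C = -217 (C = -13 - 204 = -217)
C*(3652/3057 + 458/4719) = -217*(3652/3057 + 458/4719) = -217*6211298/4808661 = -1347851666/4808661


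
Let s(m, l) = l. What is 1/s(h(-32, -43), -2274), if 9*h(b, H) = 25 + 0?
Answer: -1/2274 ≈ -0.00043975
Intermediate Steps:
h(b, H) = 25/9 (h(b, H) = (25 + 0)/9 = (⅑)*25 = 25/9)
1/s(h(-32, -43), -2274) = 1/(-2274) = -1/2274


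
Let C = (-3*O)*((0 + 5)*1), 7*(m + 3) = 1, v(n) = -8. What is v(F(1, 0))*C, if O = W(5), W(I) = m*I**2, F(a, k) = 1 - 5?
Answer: -60000/7 ≈ -8571.4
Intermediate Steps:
F(a, k) = -4
m = -20/7 (m = -3 + (1/7)*1 = -3 + 1/7 = -20/7 ≈ -2.8571)
W(I) = -20*I**2/7
O = -500/7 (O = -20/7*5**2 = -20/7*25 = -500/7 ≈ -71.429)
C = 7500/7 (C = (-3*(-500/7))*((0 + 5)*1) = 1500*(5*1)/7 = (1500/7)*5 = 7500/7 ≈ 1071.4)
v(F(1, 0))*C = -8*7500/7 = -60000/7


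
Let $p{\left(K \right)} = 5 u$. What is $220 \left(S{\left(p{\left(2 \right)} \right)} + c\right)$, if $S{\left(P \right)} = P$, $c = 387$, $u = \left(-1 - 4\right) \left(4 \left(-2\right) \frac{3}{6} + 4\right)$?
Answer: $85140$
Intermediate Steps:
$u = 0$ ($u = - 5 \left(- 8 \cdot 3 \cdot \frac{1}{6} + 4\right) = - 5 \left(\left(-8\right) \frac{1}{2} + 4\right) = - 5 \left(-4 + 4\right) = \left(-5\right) 0 = 0$)
$p{\left(K \right)} = 0$ ($p{\left(K \right)} = 5 \cdot 0 = 0$)
$220 \left(S{\left(p{\left(2 \right)} \right)} + c\right) = 220 \left(0 + 387\right) = 220 \cdot 387 = 85140$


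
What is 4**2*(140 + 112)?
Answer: 4032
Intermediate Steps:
4**2*(140 + 112) = 16*252 = 4032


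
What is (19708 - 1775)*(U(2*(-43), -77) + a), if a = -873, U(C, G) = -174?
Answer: -18775851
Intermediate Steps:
(19708 - 1775)*(U(2*(-43), -77) + a) = (19708 - 1775)*(-174 - 873) = 17933*(-1047) = -18775851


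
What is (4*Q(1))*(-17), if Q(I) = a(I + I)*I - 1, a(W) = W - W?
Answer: 68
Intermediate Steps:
a(W) = 0
Q(I) = -1 (Q(I) = 0*I - 1 = 0 - 1 = -1)
(4*Q(1))*(-17) = (4*(-1))*(-17) = -4*(-17) = 68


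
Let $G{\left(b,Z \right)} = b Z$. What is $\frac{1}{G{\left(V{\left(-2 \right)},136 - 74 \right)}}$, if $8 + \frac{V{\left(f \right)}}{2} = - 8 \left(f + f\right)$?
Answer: $\frac{1}{2976} \approx 0.00033602$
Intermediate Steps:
$V{\left(f \right)} = -16 - 32 f$ ($V{\left(f \right)} = -16 + 2 \left(- 8 \left(f + f\right)\right) = -16 + 2 \left(- 8 \cdot 2 f\right) = -16 + 2 \left(- 16 f\right) = -16 - 32 f$)
$G{\left(b,Z \right)} = Z b$
$\frac{1}{G{\left(V{\left(-2 \right)},136 - 74 \right)}} = \frac{1}{\left(136 - 74\right) \left(-16 - -64\right)} = \frac{1}{62 \left(-16 + 64\right)} = \frac{1}{62 \cdot 48} = \frac{1}{2976}$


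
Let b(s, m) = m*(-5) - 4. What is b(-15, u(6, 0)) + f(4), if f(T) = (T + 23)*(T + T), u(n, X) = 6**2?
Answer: 32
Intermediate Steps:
u(n, X) = 36
b(s, m) = -4 - 5*m (b(s, m) = -5*m - 4 = -4 - 5*m)
f(T) = 2*T*(23 + T) (f(T) = (23 + T)*(2*T) = 2*T*(23 + T))
b(-15, u(6, 0)) + f(4) = (-4 - 5*36) + 2*4*(23 + 4) = (-4 - 180) + 2*4*27 = -184 + 216 = 32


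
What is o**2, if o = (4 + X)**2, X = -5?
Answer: 1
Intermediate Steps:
o = 1 (o = (4 - 5)**2 = (-1)**2 = 1)
o**2 = 1**2 = 1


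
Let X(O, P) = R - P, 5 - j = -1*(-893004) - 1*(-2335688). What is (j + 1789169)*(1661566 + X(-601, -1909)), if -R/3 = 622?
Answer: -2391916064462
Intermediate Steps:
j = -3228687 (j = 5 - (-1*(-893004) - 1*(-2335688)) = 5 - (893004 + 2335688) = 5 - 1*3228692 = 5 - 3228692 = -3228687)
R = -1866 (R = -3*622 = -1866)
X(O, P) = -1866 - P
(j + 1789169)*(1661566 + X(-601, -1909)) = (-3228687 + 1789169)*(1661566 + (-1866 - 1*(-1909))) = -1439518*(1661566 + (-1866 + 1909)) = -1439518*(1661566 + 43) = -1439518*1661609 = -2391916064462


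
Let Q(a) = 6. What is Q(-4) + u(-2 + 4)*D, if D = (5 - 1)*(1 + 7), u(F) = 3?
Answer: 102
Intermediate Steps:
D = 32 (D = 4*8 = 32)
Q(-4) + u(-2 + 4)*D = 6 + 3*32 = 6 + 96 = 102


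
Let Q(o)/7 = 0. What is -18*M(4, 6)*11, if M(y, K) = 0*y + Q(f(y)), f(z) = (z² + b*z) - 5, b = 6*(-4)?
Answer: 0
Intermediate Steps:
b = -24
f(z) = -5 + z² - 24*z (f(z) = (z² - 24*z) - 5 = -5 + z² - 24*z)
Q(o) = 0 (Q(o) = 7*0 = 0)
M(y, K) = 0 (M(y, K) = 0*y + 0 = 0 + 0 = 0)
-18*M(4, 6)*11 = -18*0*11 = 0*11 = 0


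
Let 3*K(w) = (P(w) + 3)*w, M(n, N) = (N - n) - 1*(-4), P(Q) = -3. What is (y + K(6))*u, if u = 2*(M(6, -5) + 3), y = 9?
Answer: -72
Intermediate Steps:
M(n, N) = 4 + N - n (M(n, N) = (N - n) + 4 = 4 + N - n)
K(w) = 0 (K(w) = ((-3 + 3)*w)/3 = (0*w)/3 = (⅓)*0 = 0)
u = -8 (u = 2*((4 - 5 - 1*6) + 3) = 2*((4 - 5 - 6) + 3) = 2*(-7 + 3) = 2*(-4) = -8)
(y + K(6))*u = (9 + 0)*(-8) = 9*(-8) = -72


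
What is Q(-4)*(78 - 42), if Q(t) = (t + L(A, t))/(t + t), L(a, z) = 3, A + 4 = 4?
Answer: 9/2 ≈ 4.5000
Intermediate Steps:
A = 0 (A = -4 + 4 = 0)
Q(t) = (3 + t)/(2*t) (Q(t) = (t + 3)/(t + t) = (3 + t)/((2*t)) = (3 + t)*(1/(2*t)) = (3 + t)/(2*t))
Q(-4)*(78 - 42) = ((½)*(3 - 4)/(-4))*(78 - 42) = ((½)*(-¼)*(-1))*36 = (⅛)*36 = 9/2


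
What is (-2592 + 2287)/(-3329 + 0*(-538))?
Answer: 305/3329 ≈ 0.091619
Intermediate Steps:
(-2592 + 2287)/(-3329 + 0*(-538)) = -305/(-3329 + 0) = -305/(-3329) = -305*(-1/3329) = 305/3329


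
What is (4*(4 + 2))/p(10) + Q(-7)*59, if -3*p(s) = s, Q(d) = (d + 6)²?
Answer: 259/5 ≈ 51.800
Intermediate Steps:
Q(d) = (6 + d)²
p(s) = -s/3
(4*(4 + 2))/p(10) + Q(-7)*59 = (4*(4 + 2))/((-⅓*10)) + (6 - 7)²*59 = (4*6)/(-10/3) + (-1)²*59 = 24*(-3/10) + 1*59 = -36/5 + 59 = 259/5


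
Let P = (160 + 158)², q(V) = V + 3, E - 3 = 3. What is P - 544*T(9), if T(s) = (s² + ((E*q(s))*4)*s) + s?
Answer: -1357884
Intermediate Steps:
E = 6 (E = 3 + 3 = 6)
q(V) = 3 + V
T(s) = s + s² + s*(72 + 24*s) (T(s) = (s² + ((6*(3 + s))*4)*s) + s = (s² + ((18 + 6*s)*4)*s) + s = (s² + (72 + 24*s)*s) + s = (s² + s*(72 + 24*s)) + s = s + s² + s*(72 + 24*s))
P = 101124 (P = 318² = 101124)
P - 544*T(9) = 101124 - 544*9*(73 + 25*9) = 101124 - 544*9*(73 + 225) = 101124 - 544*9*298 = 101124 - 544*2682 = 101124 - 1*1459008 = 101124 - 1459008 = -1357884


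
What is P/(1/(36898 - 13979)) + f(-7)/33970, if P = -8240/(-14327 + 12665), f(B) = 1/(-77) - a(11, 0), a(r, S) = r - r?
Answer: 246989876332369/2173638390 ≈ 1.1363e+5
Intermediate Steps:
a(r, S) = 0
f(B) = -1/77 (f(B) = 1/(-77) - 1*0 = -1/77 + 0 = -1/77)
P = 4120/831 (P = -8240/(-1662) = -8240*(-1/1662) = 4120/831 ≈ 4.9579)
P/(1/(36898 - 13979)) + f(-7)/33970 = 4120/(831*(1/(36898 - 13979))) - 1/77/33970 = 4120/(831*(1/22919)) - 1/77*1/33970 = 4120/(831*(1/22919)) - 1/2615690 = (4120/831)*22919 - 1/2615690 = 94426280/831 - 1/2615690 = 246989876332369/2173638390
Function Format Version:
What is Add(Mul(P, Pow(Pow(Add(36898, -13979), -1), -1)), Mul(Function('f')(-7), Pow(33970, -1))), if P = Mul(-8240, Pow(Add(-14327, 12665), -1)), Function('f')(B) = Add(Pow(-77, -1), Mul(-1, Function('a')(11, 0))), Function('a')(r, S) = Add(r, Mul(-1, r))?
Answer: Rational(246989876332369, 2173638390) ≈ 1.1363e+5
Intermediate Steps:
Function('a')(r, S) = 0
Function('f')(B) = Rational(-1, 77) (Function('f')(B) = Add(Pow(-77, -1), Mul(-1, 0)) = Add(Rational(-1, 77), 0) = Rational(-1, 77))
P = Rational(4120, 831) (P = Mul(-8240, Pow(-1662, -1)) = Mul(-8240, Rational(-1, 1662)) = Rational(4120, 831) ≈ 4.9579)
Add(Mul(P, Pow(Pow(Add(36898, -13979), -1), -1)), Mul(Function('f')(-7), Pow(33970, -1))) = Add(Mul(Rational(4120, 831), Pow(Pow(Add(36898, -13979), -1), -1)), Mul(Rational(-1, 77), Pow(33970, -1))) = Add(Mul(Rational(4120, 831), Pow(Pow(22919, -1), -1)), Mul(Rational(-1, 77), Rational(1, 33970))) = Add(Mul(Rational(4120, 831), Pow(Rational(1, 22919), -1)), Rational(-1, 2615690)) = Add(Mul(Rational(4120, 831), 22919), Rational(-1, 2615690)) = Add(Rational(94426280, 831), Rational(-1, 2615690)) = Rational(246989876332369, 2173638390)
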